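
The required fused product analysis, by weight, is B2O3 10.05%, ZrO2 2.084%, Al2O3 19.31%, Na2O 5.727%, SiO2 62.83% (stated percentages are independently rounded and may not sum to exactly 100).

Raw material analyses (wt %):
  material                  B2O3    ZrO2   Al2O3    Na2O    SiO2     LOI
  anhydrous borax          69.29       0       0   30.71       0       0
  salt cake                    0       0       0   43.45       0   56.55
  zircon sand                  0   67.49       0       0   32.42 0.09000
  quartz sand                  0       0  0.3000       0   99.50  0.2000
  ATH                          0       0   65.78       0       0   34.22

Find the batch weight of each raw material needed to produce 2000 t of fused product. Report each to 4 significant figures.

Batch per 2000 t fused product:
  anhydrous borax: 290.1 t
  salt cake: 58.58 t
  zircon sand: 61.76 t
  quartz sand: 1243 t
  ATH: 581.4 t
Total batch = 2235 t; LOI loss = 234.6 t; yield = 89.50%

Every computation keeps exact precision in every operation; the intermediate values are printed, rounded to four significant figures, at each printed step — every reported number is rounded only once; the derived quantities, which include yield, ignition loss, glass mass, totals, the five compositions, are re-derived at exact precision, precisely as stated by problem or answer, starting from the weights for 2000 t of glass.
Oxide mass targets, per 2000 t fused product:
  B2O3: 10.05% × 2000 = 201.0 t
  ZrO2: 2.084% × 2000 = 41.68 t
  Al2O3: 19.31% × 2000 = 386.2 t
  Na2O: 5.727% × 2000 = 114.5 t
  SiO2: 62.83% × 2000 = 1257 t
Oxide-by-oxide audit given the weights on record, on the stated basis (summed amounts equal target values modulo rounding of the values):
  B2O3: 290.1·0.6929 = 201.0 t (target 201.0 t)
  ZrO2: 61.76·0.6749 = 41.68 t (target 41.68 t)
  Al2O3: 1243·0.003000 + 581.4·0.6578 = 386.2 t (target 386.2 t)
  Na2O: 290.1·0.3071 + 58.58·0.4345 = 114.5 t (target 114.5 t)
  SiO2: 61.76·0.3242 + 1243·0.9950 = 1257 t (target 1257 t)
Auditing the glass mass value: whole batch net of LOI = 2000 t (the Σ of target masses is 2000 t; basis as stated: 2000 t — rounding explains the deltas).
Total batch = Σ batch = 2235 t; loss to ignition Σ batch·LOI = 234.6 t; as yield: glass ÷ batch → 89.50%.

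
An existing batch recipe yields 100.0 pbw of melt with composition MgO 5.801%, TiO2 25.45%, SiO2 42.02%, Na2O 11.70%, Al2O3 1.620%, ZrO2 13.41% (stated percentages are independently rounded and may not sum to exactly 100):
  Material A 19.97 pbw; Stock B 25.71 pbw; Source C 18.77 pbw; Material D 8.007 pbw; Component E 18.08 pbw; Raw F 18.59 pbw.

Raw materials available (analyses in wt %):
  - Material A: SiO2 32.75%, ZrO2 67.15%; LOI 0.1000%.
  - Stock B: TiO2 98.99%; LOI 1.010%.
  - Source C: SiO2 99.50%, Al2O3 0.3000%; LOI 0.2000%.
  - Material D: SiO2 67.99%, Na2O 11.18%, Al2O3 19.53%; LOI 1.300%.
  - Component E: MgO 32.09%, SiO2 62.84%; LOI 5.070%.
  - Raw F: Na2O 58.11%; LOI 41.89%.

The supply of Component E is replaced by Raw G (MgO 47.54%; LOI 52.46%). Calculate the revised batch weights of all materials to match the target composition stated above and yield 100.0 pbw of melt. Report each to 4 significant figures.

The intermediate values are shown, with 4-significant-figure rounding, when written out. The working math runs at exact precision at every stage. Exactly one rounding goes into each reported figure — the derived quantities (the six compositions, net glass mass, the yield, LOI, the totals) are carried at full float precision starting from the weights per 100.0 pbw of glass as given in question or answer.
Target masses of each oxide per 100.0 pbw melt:
  MgO: 5.801% × 100.0 = 5.801 pbw
  TiO2: 25.45% × 100.0 = 25.45 pbw
  SiO2: 42.02% × 100.0 = 42.02 pbw
  Na2O: 11.70% × 100.0 = 11.70 pbw
  Al2O3: 1.620% × 100.0 = 1.620 pbw
  ZrO2: 13.41% × 100.0 = 13.41 pbw
Checking each oxide sum with the batch weights as given, against the basis in use (target by target, the sums agree given rounding of the digits):
  MgO: 12.20·0.4754 = 5.800 pbw (target 5.801 pbw)
  TiO2: 25.71·0.9899 = 25.45 pbw (target 25.45 pbw)
  SiO2: 19.97·0.3275 + 30.31·0.9950 + 7.829·0.6799 = 42.02 pbw (target 42.02 pbw)
  Na2O: 7.829·0.1118 + 18.63·0.5811 = 11.70 pbw (target 11.70 pbw)
  Al2O3: 30.31·0.003000 + 7.829·0.1953 = 1.620 pbw (target 1.620 pbw)
  ZrO2: 19.97·0.6715 = 13.41 pbw (target 13.41 pbw)
Mass balance on the glass: batch total minus LOI = 100.0 pbw (per-oxide target masses sum to 100.0 pbw; with the basis standing at 100.0 pbw — gaps are rounding artifacts).
Batch grand total — Σ batch = 114.6 pbw; loss to ignition Σ batch·LOI = 14.65 pbw; the yield ratio, glass ÷ batch: 87.23%.

Revised batch per 100.0 pbw melt:
  Material A: 19.97 pbw
  Stock B: 25.71 pbw
  Source C: 30.31 pbw
  Material D: 7.829 pbw
  Raw G: 12.20 pbw
  Raw F: 18.63 pbw
Total batch = 114.6 pbw; LOI loss = 14.65 pbw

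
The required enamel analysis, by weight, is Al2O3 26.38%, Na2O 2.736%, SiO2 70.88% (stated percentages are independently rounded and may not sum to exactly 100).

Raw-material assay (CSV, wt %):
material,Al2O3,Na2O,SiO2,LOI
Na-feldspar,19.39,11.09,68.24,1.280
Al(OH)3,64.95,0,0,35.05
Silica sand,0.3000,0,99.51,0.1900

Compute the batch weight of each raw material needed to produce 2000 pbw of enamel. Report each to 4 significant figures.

The whole derivation holds full precision in every operation; the intermediate values are shown rounded to four significant digits in the printout — exactly one rounding is applied to each reported number — all derived quantities (three oxide percentages, LOI, the totals, glass mass, yield) are computed using the weight values on 2000 pbw of glass in exact precision precisely as stated by the question or the answer.
Oxide mass targets, per 2000 pbw enamel:
  Al2O3: 26.38% × 2000 = 527.6 pbw
  Na2O: 2.736% × 2000 = 54.72 pbw
  SiO2: 70.88% × 2000 = 1418 pbw
Per-oxide balance check applying the batch weights above, relative to the basis at hand (every target is met by its sum given rounding of the digits):
  Al2O3: 493.4·0.1939 + 660.0·0.6495 + 1086·0.003000 = 527.6 pbw (target 527.6 pbw)
  Na2O: 493.4·0.1109 = 54.72 pbw (target 54.72 pbw)
  SiO2: 493.4·0.6824 + 1086·0.9951 = 1417 pbw (target 1418 pbw)
Glass-mass closure: Σ batch − LOI loss = 2000 pbw (the Σ of target masses is 2000 pbw; against the stated basis, 2000 pbw — rounding explains the deltas).
Total batch = Σ batch = 2239 pbw; LOI removed, Σ of batch·LOI: 239.7 pbw; glass ÷ batch gives a yield of 89.30%.

Batch per 2000 pbw enamel:
  Na-feldspar: 493.4 pbw
  Al(OH)3: 660.0 pbw
  Silica sand: 1086 pbw
Total batch = 2239 pbw; LOI loss = 239.7 pbw; yield = 89.30%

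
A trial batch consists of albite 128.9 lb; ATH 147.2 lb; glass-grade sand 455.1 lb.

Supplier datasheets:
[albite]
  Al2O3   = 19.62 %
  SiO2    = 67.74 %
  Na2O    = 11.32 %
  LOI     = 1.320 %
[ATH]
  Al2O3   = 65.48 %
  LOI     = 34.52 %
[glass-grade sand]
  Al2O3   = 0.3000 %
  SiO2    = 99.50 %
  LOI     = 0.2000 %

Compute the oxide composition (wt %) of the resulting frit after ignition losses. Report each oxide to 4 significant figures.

All arithmetic keeps exact precision end to end; the intermediate values are shown rounded to four significant digits — every reported number takes a single rounding — derived quantities, which include yield, LOI, totals, net glass mass, three oxide percentages, are rebuilt in full precision, precisely as stated by the problem or the answer, using the weight values for 677.8 lb of glass.
Per-oxide mass from batch:
  Al2O3: 128.9·0.1962 + 147.2·0.6548 + 455.1·0.003000 = 123.0 lb
  SiO2: 128.9·0.6774 + 455.1·0.9950 = 540.1 lb
  Na2O: 128.9·0.1132 = 14.59 lb
LOI: 128.9·0.01320 + 147.2·0.3452 + 455.1·0.002000 = 53.43 lb
Resulting glass, batch − LOI: 731.2 − 53.43 = 677.8 lb (matching Σ of the oxides)
each oxide over glass, ×100, is wt %

Glass mass = 677.8 lb (batch 731.2 − LOI 53.43).
Composition: Al2O3 18.15%, SiO2 79.69%, Na2O 2.153%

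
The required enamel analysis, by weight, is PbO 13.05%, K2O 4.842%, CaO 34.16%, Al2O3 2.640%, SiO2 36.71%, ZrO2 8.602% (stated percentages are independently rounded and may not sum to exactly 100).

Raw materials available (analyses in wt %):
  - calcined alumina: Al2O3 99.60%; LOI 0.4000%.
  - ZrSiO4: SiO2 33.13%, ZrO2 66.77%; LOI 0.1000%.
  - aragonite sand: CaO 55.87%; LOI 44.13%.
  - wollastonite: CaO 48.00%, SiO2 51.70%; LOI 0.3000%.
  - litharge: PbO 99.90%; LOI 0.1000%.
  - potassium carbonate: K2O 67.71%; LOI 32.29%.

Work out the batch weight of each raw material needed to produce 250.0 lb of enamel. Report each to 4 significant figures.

Batch per 250.0 lb enamel:
  calcined alumina: 6.627 lb
  ZrSiO4: 32.21 lb
  aragonite sand: 18.08 lb
  wollastonite: 156.9 lb
  litharge: 32.66 lb
  potassium carbonate: 17.88 lb
Total batch = 264.4 lb; LOI loss = 14.31 lb; yield = 94.59%

Each numeric step maintains exact precision at every stage; mid-chain values are displayed (rounded to 4 significant digits) on the page; a single rounding finalizes every reported result; all derived quantities (the totals, yield, ignition loss, six oxide percentages, net glass mass) are re-derived at full precision from the batch weights for 250.0 lb of glass, as given in problem or answer.
The oxide mass targets at 250.0 lb enamel:
  PbO: 13.05% × 250.0 = 32.62 lb
  K2O: 4.842% × 250.0 = 12.10 lb
  CaO: 34.16% × 250.0 = 85.40 lb
  Al2O3: 2.640% × 250.0 = 6.600 lb
  SiO2: 36.71% × 250.0 = 91.78 lb
  ZrO2: 8.602% × 250.0 = 21.50 lb
Checking each oxide sum working from each reported weight, at the basis given (summed amounts equal target values up to rounding of the answer):
  PbO: 32.66·0.9990 = 32.63 lb (target 32.62 lb)
  K2O: 17.88·0.6771 = 12.11 lb (target 12.10 lb)
  CaO: 18.08·0.5587 + 156.9·0.4800 = 85.41 lb (target 85.40 lb)
  Al2O3: 6.627·0.9960 = 6.600 lb (target 6.600 lb)
  SiO2: 32.21·0.3313 + 156.9·0.5170 = 91.79 lb (target 91.78 lb)
  ZrO2: 32.21·0.6677 = 21.51 lb (target 21.50 lb)
Glass-mass bookkeeping: total batch − LOI = 250.0 lb (per-oxide target masses sum to 250.0 lb; stated basis 250.0 lb — deltas are rounding alone).
Total batch = Σ batch = 264.4 lb; loss to ignition Σ batch·LOI = 14.31 lb; as yield: glass ÷ batch → 94.59%.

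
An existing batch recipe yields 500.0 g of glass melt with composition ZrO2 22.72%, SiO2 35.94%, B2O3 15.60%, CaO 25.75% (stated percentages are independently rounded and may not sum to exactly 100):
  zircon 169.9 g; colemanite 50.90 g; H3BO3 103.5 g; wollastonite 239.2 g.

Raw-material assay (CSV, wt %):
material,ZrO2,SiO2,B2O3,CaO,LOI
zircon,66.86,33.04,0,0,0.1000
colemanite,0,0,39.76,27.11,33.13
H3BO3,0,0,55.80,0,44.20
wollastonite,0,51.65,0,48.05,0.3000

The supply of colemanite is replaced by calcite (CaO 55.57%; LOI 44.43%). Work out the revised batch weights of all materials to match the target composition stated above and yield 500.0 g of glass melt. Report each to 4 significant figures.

Working values are printed, rounded to 4 significant figures, when written out; every computation carries full float precision all the way through — each reported value is rounded only once. Derived quantities are re-derived from the weighed amounts at 500.0 g of glass in full float precision (ignition loss, totals, the yield, net glass mass, four oxide percentages), as given in either problem or answer.
Target oxide masses per 500.0 g glass melt:
  ZrO2: 22.72% × 500.0 = 113.6 g
  SiO2: 35.94% × 500.0 = 179.7 g
  B2O3: 15.60% × 500.0 = 78.00 g
  CaO: 25.75% × 500.0 = 128.8 g
Sums-versus-targets review using the reported weights, on the stated basis (sum by sum, the targets are met exact up to rounding of places):
  ZrO2: 169.9·0.6686 = 113.6 g (target 113.6 g)
  SiO2: 169.9·0.3304 + 239.2·0.5165 = 179.7 g (target 179.7 g)
  B2O3: 139.8·0.5580 = 78.01 g (target 78.00 g)
  CaO: 24.83·0.5557 + 239.2·0.4805 = 128.7 g (target 128.8 g)
Mass balance on the glass: total batch − LOI = 500.0 g (oxide target masses add up to 500.0 g; the stated basis being 500.0 g — gaps are rounding artifacts).
Batch total: Σ batch = 573.7 g; loss to ignition Σ batch·LOI = 73.71 g; the yield ratio, glass ÷ batch: 87.15%.

Revised batch per 500.0 g glass melt:
  zircon: 169.9 g
  calcite: 24.83 g
  H3BO3: 139.8 g
  wollastonite: 239.2 g
Total batch = 573.7 g; LOI loss = 73.71 g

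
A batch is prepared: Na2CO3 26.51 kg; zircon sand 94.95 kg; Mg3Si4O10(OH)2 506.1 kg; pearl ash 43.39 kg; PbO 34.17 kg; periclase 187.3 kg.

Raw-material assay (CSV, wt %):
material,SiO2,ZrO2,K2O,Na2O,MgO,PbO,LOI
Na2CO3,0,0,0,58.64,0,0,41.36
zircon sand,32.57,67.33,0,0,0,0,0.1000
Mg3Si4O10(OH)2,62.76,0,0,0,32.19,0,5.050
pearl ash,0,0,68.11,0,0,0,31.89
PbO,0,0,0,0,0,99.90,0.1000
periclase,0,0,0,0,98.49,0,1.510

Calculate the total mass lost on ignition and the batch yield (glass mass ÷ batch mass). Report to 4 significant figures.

LOI loss = 53.32 kg; glass = 839.1 kg; yield = 94.03%

Working values appear (rounded to four significant digits) between the steps; the working math carries exact precision at all times; a single rounding finalizes each reported figure — derived quantities (the six compositions, the totals, glass mass, LOI, the yield) are recomputed at exact precision using the weight values for 839.1 kg of glass as given in the problem or answer text.
Per-material ignition loss:
  Na2CO3: 26.51 × 0.4136 = 10.96 kg
  zircon sand: 94.95 × 0.001000 = 0.09495 kg
  Mg3Si4O10(OH)2: 506.1 × 0.05050 = 25.56 kg
  pearl ash: 43.39 × 0.3189 = 13.84 kg
  PbO: 34.17 × 0.001000 = 0.03417 kg
  periclase: 187.3 × 0.01510 = 2.828 kg
Total LOI = 53.32 kg
Glass = batch − LOI = 892.4 − 53.32 = 839.1 kg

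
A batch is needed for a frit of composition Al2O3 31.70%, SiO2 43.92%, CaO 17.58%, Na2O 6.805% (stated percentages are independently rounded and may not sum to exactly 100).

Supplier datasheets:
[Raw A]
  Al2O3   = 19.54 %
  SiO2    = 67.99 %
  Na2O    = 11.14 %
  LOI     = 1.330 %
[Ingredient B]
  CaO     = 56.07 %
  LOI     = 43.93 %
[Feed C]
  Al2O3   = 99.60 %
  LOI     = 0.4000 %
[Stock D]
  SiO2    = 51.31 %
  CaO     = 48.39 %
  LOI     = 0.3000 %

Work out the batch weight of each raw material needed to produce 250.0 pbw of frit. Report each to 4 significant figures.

Working values appear with 4-significant-figure rounding as written. The whole derivation runs at full float precision all the way through — every reported value receives exactly one rounding. The derived quantities are carried in exact precision (totals, glass mass, LOI, four oxide percentages, the yield) from the batch weights on 250.0 pbw of glass as given in the problem or the answer.
Oxide mass targets, per 250.0 pbw frit:
  Al2O3: 31.70% × 250.0 = 79.25 pbw
  SiO2: 43.92% × 250.0 = 109.8 pbw
  CaO: 17.58% × 250.0 = 43.95 pbw
  Na2O: 6.805% × 250.0 = 17.01 pbw
Sums-versus-targets review given the weights on record, for the quoted basis mass (summed amounts equal target values inside rounding margins):
  Al2O3: 152.7·0.1954 + 49.61·0.9960 = 79.25 pbw (target 79.25 pbw)
  SiO2: 152.7·0.6799 + 11.63·0.5131 = 109.8 pbw (target 109.8 pbw)
  CaO: 68.34·0.5607 + 11.63·0.4839 = 43.95 pbw (target 43.95 pbw)
  Na2O: 152.7·0.1114 = 17.01 pbw (target 17.01 pbw)
Glass-mass closure: the batch minus its LOI: 250.0 pbw (oxide target masses add up to 250.0 pbw; stated basis 250.0 pbw — gaps are rounding artifacts).
Total batch = Σ batch = 282.3 pbw; LOI removed, Σ of batch·LOI: 32.29 pbw; the yield ratio, glass ÷ batch: 88.56%.

Batch per 250.0 pbw frit:
  Raw A: 152.7 pbw
  Ingredient B: 68.34 pbw
  Feed C: 49.61 pbw
  Stock D: 11.63 pbw
Total batch = 282.3 pbw; LOI loss = 32.29 pbw; yield = 88.56%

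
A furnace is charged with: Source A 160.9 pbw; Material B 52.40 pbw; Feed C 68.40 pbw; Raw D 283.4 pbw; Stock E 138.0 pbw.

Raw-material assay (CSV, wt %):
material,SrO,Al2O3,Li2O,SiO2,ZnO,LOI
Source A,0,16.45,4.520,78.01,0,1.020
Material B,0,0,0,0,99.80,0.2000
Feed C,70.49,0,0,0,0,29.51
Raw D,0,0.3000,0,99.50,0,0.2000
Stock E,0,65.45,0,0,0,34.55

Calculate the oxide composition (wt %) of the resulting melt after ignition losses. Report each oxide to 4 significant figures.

Glass mass = 632.9 pbw (batch 703.1 − LOI 70.18).
Composition: SrO 7.618%, Al2O3 18.59%, Li2O 1.149%, SiO2 64.38%, ZnO 8.262%

The intermediate values are shown rounded to four significant figures; the whole derivation holds full float precision in all steps — every reported value is rounded once only — all derived quantities are computed starting from the weights on 632.9 pbw of glass in exact precision (the totals, the five compositions, LOI, glass mass, yield) exactly as shown in problem or answer.
Oxide masses out of the charge:
  SrO: 68.40·0.7049 = 48.22 pbw
  Al2O3: 160.9·0.1645 + 283.4·0.003000 + 138.0·0.6545 = 117.6 pbw
  Li2O: 160.9·0.04520 = 7.273 pbw
  SiO2: 160.9·0.7801 + 283.4·0.9950 = 407.5 pbw
  ZnO: 52.40·0.9980 = 52.30 pbw
LOI: 160.9·0.01020 + 52.40·0.002000 + 68.40·0.2951 + 283.4·0.002000 + 138.0·0.3455 = 70.18 pbw
The glass mass, total less LOI, = 703.1 − 70.18 = 632.9 pbw (the oxide masses sum to this)
wt % = oxide mass / glass mass × 100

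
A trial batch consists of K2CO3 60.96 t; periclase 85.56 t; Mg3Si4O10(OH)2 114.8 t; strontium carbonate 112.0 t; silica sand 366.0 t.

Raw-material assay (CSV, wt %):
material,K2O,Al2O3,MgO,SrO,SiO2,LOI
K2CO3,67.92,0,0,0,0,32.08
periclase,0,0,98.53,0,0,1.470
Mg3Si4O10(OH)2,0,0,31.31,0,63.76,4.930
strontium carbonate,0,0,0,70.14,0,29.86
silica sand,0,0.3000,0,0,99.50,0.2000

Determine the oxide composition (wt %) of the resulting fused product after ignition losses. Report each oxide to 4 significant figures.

Glass mass = 678.7 t (batch 739.3 − LOI 60.65).
Composition: K2O 6.101%, Al2O3 0.1618%, MgO 17.72%, SrO 11.58%, SiO2 64.44%

Mid-chain values are shown with 4-significant-digit rounding alongside each step; each numeric step runs at exact precision through every step. A single rounding finalizes each reported figure — derived quantities, which include net glass mass, ignition loss, the five compositions, yield, totals, are rebuilt in exact precision, as set out in problem or answer, using the weight values for 678.7 t of glass.
What the batch supplies per oxide:
  K2O: 60.96·0.6792 = 41.40 t
  Al2O3: 366.0·0.003000 = 1.098 t
  MgO: 85.56·0.9853 + 114.8·0.3131 = 120.2 t
  SrO: 112.0·0.7014 = 78.56 t
  SiO2: 114.8·0.6376 + 366.0·0.9950 = 437.4 t
LOI: 60.96·0.3208 + 85.56·0.01470 + 114.8·0.04930 + 112.0·0.2986 + 366.0·0.002000 = 60.65 t
batch − LOI leaves glass = 739.3 − 60.65 = 678.7 t (= Σ oxide masses)
wt % = oxide mass / glass mass × 100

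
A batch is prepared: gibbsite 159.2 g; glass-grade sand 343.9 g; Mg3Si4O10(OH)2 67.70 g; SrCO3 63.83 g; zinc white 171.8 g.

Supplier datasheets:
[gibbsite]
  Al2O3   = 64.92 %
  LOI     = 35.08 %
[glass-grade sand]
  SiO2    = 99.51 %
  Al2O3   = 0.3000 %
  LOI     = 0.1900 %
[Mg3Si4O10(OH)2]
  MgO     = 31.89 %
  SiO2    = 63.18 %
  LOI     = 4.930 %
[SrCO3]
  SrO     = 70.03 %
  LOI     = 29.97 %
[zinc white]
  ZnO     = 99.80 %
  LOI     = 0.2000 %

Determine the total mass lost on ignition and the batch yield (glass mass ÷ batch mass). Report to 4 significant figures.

LOI loss = 79.31 g; glass = 727.1 g; yield = 90.17%

Mid-chain values are displayed, rounded to four significant figures, on the page — the whole derivation maintains full float precision all the way through; exactly one rounding is applied to every reported result. All derived quantities (totals, net glass mass, ignition loss, five oxide percentages, yield) are computed in exact precision using the weight values at 727.1 g of glass as set out in problem or answer.
LOI of each material in turn:
  gibbsite: 159.2 × 0.3508 = 55.85 g
  glass-grade sand: 343.9 × 0.001900 = 0.6534 g
  Mg3Si4O10(OH)2: 67.70 × 0.04930 = 3.338 g
  SrCO3: 63.83 × 0.2997 = 19.13 g
  zinc white: 171.8 × 0.002000 = 0.3436 g
Total LOI = 79.31 g
Glass = batch − LOI = 806.4 − 79.31 = 727.1 g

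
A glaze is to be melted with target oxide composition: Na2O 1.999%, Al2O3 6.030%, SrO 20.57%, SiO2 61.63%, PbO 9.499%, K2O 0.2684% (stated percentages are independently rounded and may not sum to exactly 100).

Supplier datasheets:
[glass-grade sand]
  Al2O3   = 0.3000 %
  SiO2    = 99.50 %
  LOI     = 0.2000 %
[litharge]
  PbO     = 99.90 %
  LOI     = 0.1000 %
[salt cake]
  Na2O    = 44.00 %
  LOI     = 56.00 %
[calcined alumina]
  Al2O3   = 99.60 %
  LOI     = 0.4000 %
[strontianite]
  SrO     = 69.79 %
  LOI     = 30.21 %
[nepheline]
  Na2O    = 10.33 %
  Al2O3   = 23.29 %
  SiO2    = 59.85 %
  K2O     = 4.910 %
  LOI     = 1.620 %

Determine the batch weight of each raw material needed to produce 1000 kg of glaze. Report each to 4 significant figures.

The working math maintains full float precision all the way through — values along the way are printed, with 4-significant-digit rounding, between the steps. Each reported value is rounded just once. All derived quantities are recomputed starting from the weights on 1000 kg of glass at full float precision (six oxide percentages, yield, the totals, net glass mass, LOI) as given in either problem or answer.
Oxide-by-oxide targets in 1000 kg glaze:
  Na2O: 1.999% × 1000 = 19.99 kg
  Al2O3: 6.030% × 1000 = 60.30 kg
  SrO: 20.57% × 1000 = 205.7 kg
  SiO2: 61.63% × 1000 = 616.3 kg
  PbO: 9.499% × 1000 = 94.99 kg
  K2O: 0.2684% × 1000 = 2.684 kg
Checking each oxide sum applying the batch weights above, at the basis given (each sum matches its target mass net of answer rounding effects):
  Na2O: 32.60·0.4400 + 54.66·0.1033 = 19.99 kg (target 19.99 kg)
  Al2O3: 586.5·0.003000 + 45.99·0.9960 + 54.66·0.2329 = 60.30 kg (target 60.30 kg)
  SrO: 294.7·0.6979 = 205.7 kg (target 205.7 kg)
  SiO2: 586.5·0.9950 + 54.66·0.5985 = 616.3 kg (target 616.3 kg)
  PbO: 95.09·0.9990 = 94.99 kg (target 94.99 kg)
  K2O: 54.66·0.04910 = 2.684 kg (target 2.684 kg)
Glass-mass sanity pass: Σ batch − LOI loss = 999.9 kg (the Σ of target masses is 1000 kg; versus the stated basis of 1000 kg — rounding explains the deltas).
Total batch = Σ batch = 1110 kg; the LOI term Σ batch·LOI equals 109.6 kg; yield = glass ÷ total batch = 90.12%.

Batch per 1000 kg glaze:
  glass-grade sand: 586.5 kg
  litharge: 95.09 kg
  salt cake: 32.60 kg
  calcined alumina: 45.99 kg
  strontianite: 294.7 kg
  nepheline: 54.66 kg
Total batch = 1110 kg; LOI loss = 109.6 kg; yield = 90.12%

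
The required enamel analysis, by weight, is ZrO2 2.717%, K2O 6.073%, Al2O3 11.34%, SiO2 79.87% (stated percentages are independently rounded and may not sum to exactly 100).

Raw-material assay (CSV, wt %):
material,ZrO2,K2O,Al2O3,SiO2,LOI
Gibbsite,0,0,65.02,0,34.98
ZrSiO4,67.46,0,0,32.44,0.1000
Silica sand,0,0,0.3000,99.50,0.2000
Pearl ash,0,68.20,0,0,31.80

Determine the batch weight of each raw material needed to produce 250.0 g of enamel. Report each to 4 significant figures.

Batch per 250.0 g enamel:
  Gibbsite: 42.69 g
  ZrSiO4: 10.07 g
  Silica sand: 197.4 g
  Pearl ash: 22.26 g
Total batch = 272.4 g; LOI loss = 22.42 g; yield = 91.77%

The working math holds exact precision in every operation — mid-chain values are displayed rounded to four significant digits alongside each step; a single rounding yields each reported value. The derived quantities are computed from the weighed amounts on 250.0 g of glass in exact precision (glass mass, the yield, LOI, four oxide percentages, totals) precisely as stated by the problem or answer text.
Oxide-by-oxide targets in 250.0 g enamel:
  ZrO2: 2.717% × 250.0 = 6.792 g
  K2O: 6.073% × 250.0 = 15.18 g
  Al2O3: 11.34% × 250.0 = 28.35 g
  SiO2: 79.87% × 250.0 = 199.7 g
Oxide-by-oxide audit from the weights as reported, relative to the basis at hand (delivered sums recover each target given rounding of the digits):
  ZrO2: 10.07·0.6746 = 6.793 g (target 6.792 g)
  K2O: 22.26·0.6820 = 15.18 g (target 15.18 g)
  Al2O3: 42.69·0.6502 + 197.4·0.003000 = 28.35 g (target 28.35 g)
  SiO2: 10.07·0.3244 + 197.4·0.9950 = 199.7 g (target 199.7 g)
Glass-mass sanity pass: batch Σ − ignition loss = 250.0 g (oxide target masses add up to 250.0 g; basis as stated: 250.0 g — any gap is answer rounding).
Batch total: Σ batch = 272.4 g; LOI loss = Σ batch·LOI = 22.42 g; glass ÷ batch gives a yield of 91.77%.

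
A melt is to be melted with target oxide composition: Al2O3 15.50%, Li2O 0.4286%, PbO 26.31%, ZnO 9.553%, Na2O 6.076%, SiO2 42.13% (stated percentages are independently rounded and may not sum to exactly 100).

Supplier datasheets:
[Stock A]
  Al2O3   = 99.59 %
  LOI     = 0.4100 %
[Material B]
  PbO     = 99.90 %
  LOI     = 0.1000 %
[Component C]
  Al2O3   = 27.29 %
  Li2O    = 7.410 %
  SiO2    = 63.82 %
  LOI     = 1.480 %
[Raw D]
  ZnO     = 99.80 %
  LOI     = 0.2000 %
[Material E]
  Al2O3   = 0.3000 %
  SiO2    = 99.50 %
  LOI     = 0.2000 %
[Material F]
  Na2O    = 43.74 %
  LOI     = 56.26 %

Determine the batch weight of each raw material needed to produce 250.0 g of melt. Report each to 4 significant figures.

Batch per 250.0 g melt:
  Stock A: 34.66 g
  Material B: 65.84 g
  Component C: 14.46 g
  Raw D: 23.93 g
  Material E: 96.58 g
  Material F: 34.73 g
Total batch = 270.2 g; LOI loss = 20.20 g; yield = 92.52%

Mid-chain values are displayed rounded off to 4 significant figures in the printout; exact precision is held at every stage — a single rounding finalizes every reported number — the derived quantities are re-derived using the weight values at 250.0 g of glass in full float precision (the totals, glass mass, yield, the six compositions, ignition loss), exactly as shown in problem or answer.
Target oxide masses per 250.0 g melt:
  Al2O3: 15.50% × 250.0 = 38.75 g
  Li2O: 0.4286% × 250.0 = 1.072 g
  PbO: 26.31% × 250.0 = 65.78 g
  ZnO: 9.553% × 250.0 = 23.88 g
  Na2O: 6.076% × 250.0 = 15.19 g
  SiO2: 42.13% × 250.0 = 105.3 g
Sums-versus-targets review with the batch weights as given, for the quoted basis mass (sums match the target masses inside rounding margins):
  Al2O3: 34.66·0.9959 + 14.46·0.2729 + 96.58·0.003000 = 38.75 g (target 38.75 g)
  Li2O: 14.46·0.07410 = 1.071 g (target 1.072 g)
  PbO: 65.84·0.9990 = 65.77 g (target 65.78 g)
  ZnO: 23.93·0.9980 = 23.88 g (target 23.88 g)
  Na2O: 34.73·0.4374 = 15.19 g (target 15.19 g)
  SiO2: 14.46·0.6382 + 96.58·0.9950 = 105.3 g (target 105.3 g)
Glass mass check: total charge less LOI = 250.0 g (the Σ of target masses is 250.0 g; stated basis 250.0 g — differing by rounding only).
Batch grand total — Σ batch = 270.2 g; loss to ignition Σ batch·LOI = 20.20 g; glass ÷ batch gives a yield of 92.52%.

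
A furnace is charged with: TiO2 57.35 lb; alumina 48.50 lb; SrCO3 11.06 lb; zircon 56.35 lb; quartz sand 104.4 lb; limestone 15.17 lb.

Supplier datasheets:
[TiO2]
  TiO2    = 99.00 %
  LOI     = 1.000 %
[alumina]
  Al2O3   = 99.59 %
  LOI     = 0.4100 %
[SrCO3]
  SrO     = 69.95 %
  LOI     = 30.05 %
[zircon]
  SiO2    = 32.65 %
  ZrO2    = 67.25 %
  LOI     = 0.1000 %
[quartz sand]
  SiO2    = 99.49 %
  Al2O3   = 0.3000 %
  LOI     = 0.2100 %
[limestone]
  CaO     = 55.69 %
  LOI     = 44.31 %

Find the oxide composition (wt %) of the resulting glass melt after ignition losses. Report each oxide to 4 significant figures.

The working math runs at full float precision in every operation — intermediates are shown, rounded to four significant digits, when written out. Every reported result takes exactly one rounding. The derived quantities are recomputed in full precision (totals, six oxide percentages, yield, LOI, glass mass) using the weight values for 281.7 lb of glass as set out in the question or the answer.
What the batch supplies per oxide:
  SrO: 11.06·0.6995 = 7.736 lb
  CaO: 15.17·0.5569 = 8.448 lb
  SiO2: 56.35·0.3265 + 104.4·0.9949 = 122.3 lb
  TiO2: 57.35·0.9900 = 56.78 lb
  ZrO2: 56.35·0.6725 = 37.90 lb
  Al2O3: 48.50·0.9959 + 104.4·0.003000 = 48.61 lb
LOI: 57.35·0.01000 + 48.50·0.004100 + 11.06·0.3005 + 56.35·0.001000 + 104.4·0.002100 + 15.17·0.4431 = 11.09 lb
Resulting glass, batch − LOI: 292.8 − 11.09 = 281.7 lb (consistent with Σ oxide mass)
wt % = 100 × oxide mass / glass mass

Glass mass = 281.7 lb (batch 292.8 − LOI 11.09).
Composition: SrO 2.746%, CaO 2.999%, SiO2 43.40%, TiO2 20.15%, ZrO2 13.45%, Al2O3 17.26%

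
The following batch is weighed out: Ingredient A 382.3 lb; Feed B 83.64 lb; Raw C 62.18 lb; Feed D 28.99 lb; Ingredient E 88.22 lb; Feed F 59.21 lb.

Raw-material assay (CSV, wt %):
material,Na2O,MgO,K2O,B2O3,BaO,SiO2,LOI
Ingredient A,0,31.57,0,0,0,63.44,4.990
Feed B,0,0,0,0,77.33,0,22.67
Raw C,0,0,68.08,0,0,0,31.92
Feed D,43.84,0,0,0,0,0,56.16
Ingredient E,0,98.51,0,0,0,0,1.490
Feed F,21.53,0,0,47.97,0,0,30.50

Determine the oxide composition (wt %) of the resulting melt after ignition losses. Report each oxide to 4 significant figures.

The intermediate values appear, with 4-significant-figure rounding, at each printed step — all arithmetic carries full float precision throughout — each reported number is rounded only once; the derived quantities are rebuilt using the weight values on 611.0 lb of glass at exact precision (the totals, net glass mass, six oxide percentages, ignition loss, yield), as given in problem or answer.
Delivered oxide masses:
  Na2O: 28.99·0.4384 + 59.21·0.2153 = 25.46 lb
  MgO: 382.3·0.3157 + 88.22·0.9851 = 207.6 lb
  K2O: 62.18·0.6808 = 42.33 lb
  B2O3: 59.21·0.4797 = 28.40 lb
  BaO: 83.64·0.7733 = 64.68 lb
  SiO2: 382.3·0.6344 = 242.5 lb
LOI: 382.3·0.04990 + 83.64·0.2267 + 62.18·0.3192 + 28.99·0.5616 + 88.22·0.01490 + 59.21·0.3050 = 93.54 lb
Glass = total batch minus LOI = 704.5 − 93.54 = 611.0 lb (consistent with Σ oxide mass)
percent share: oxide ÷ glass, ×100

Glass mass = 611.0 lb (batch 704.5 − LOI 93.54).
Composition: Na2O 4.166%, MgO 33.98%, K2O 6.928%, B2O3 4.649%, BaO 10.59%, SiO2 39.69%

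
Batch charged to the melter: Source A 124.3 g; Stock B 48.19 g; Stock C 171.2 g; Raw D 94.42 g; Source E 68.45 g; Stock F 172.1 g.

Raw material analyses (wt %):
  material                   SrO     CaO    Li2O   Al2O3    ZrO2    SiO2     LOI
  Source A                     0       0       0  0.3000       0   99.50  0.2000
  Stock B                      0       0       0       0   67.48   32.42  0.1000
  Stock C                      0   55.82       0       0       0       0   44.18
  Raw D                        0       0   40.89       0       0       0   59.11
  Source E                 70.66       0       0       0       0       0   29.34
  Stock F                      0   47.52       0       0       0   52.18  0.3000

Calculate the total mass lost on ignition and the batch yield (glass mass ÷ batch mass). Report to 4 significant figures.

All internal work holds full precision in every operation; the intermediate values appear, rounded to four significant figures, on the page. Each reported number is rounded only once. The derived quantities are re-derived using the weight values on 526.3 g of glass at full precision (LOI, net glass mass, yield, totals, the six compositions) as quoted within the question or the answer.
Loss on ignition, line by line:
  Source A: 124.3 × 0.002000 = 0.2486 g
  Stock B: 48.19 × 0.001000 = 0.04819 g
  Stock C: 171.2 × 0.4418 = 75.64 g
  Raw D: 94.42 × 0.5911 = 55.81 g
  Source E: 68.45 × 0.2934 = 20.08 g
  Stock F: 172.1 × 0.003000 = 0.5163 g
Total LOI = 152.3 g
Glass = batch − LOI = 678.7 − 152.3 = 526.3 g

LOI loss = 152.3 g; glass = 526.3 g; yield = 77.55%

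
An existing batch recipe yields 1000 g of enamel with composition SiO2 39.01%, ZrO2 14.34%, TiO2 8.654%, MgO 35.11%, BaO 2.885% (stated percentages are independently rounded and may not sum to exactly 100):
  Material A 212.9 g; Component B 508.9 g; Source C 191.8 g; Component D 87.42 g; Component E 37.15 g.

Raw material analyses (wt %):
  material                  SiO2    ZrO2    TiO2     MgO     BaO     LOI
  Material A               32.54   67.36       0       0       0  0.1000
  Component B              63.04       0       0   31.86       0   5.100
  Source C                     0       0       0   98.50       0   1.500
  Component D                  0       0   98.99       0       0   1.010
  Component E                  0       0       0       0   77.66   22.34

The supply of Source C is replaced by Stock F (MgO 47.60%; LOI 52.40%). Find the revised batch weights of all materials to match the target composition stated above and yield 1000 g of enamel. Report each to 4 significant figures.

Revised batch per 1000 g enamel:
  Material A: 212.9 g
  Component B: 508.9 g
  Stock F: 397.0 g
  Component D: 87.42 g
  Component E: 37.15 g
Total batch = 1243 g; LOI loss = 243.4 g

All arithmetic keeps full float precision in all steps. Values along the way are shown rounded to four significant figures as written. Each reported result is rounded just once — the derived quantities (yield, glass mass, the totals, the five compositions, ignition loss) are rebuilt from the weighed amounts at 1000 g of glass at full precision, as given in the problem or answer text.
Oxide mass targets, per 1000 g enamel:
  SiO2: 39.01% × 1000 = 390.1 g
  ZrO2: 14.34% × 1000 = 143.4 g
  TiO2: 8.654% × 1000 = 86.54 g
  MgO: 35.11% × 1000 = 351.1 g
  BaO: 2.885% × 1000 = 28.85 g
Per-oxide balance check working from each reported weight, under the basis named above (summed amounts equal target values inside rounding margins):
  SiO2: 212.9·0.3254 + 508.9·0.6304 = 390.1 g (target 390.1 g)
  ZrO2: 212.9·0.6736 = 143.4 g (target 143.4 g)
  TiO2: 87.42·0.9899 = 86.54 g (target 86.54 g)
  MgO: 508.9·0.3186 + 397.0·0.4760 = 351.1 g (target 351.1 g)
  BaO: 37.15·0.7766 = 28.85 g (target 28.85 g)
Glass mass check: batch Σ − ignition loss = 1000 g (the Σ of target masses is 1000 g; versus the stated basis of 1000 g — rounding explains the deltas).
Total batch = Σ batch = 1243 g; Σ batch·LOI gives LOI loss = 243.4 g; yield = glass ÷ total batch = 80.43%.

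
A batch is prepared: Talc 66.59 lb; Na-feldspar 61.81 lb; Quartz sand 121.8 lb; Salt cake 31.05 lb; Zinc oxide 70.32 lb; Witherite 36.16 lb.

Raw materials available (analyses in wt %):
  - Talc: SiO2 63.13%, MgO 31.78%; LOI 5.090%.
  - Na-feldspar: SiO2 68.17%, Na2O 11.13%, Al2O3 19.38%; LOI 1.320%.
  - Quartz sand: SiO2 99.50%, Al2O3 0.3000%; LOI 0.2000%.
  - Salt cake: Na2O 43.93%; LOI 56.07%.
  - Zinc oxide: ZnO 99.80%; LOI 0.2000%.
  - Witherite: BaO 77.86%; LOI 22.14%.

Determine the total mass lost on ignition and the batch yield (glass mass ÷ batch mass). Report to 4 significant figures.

Intermediates are displayed, rounded to four significant figures, in the working — full precision is maintained all the way through. Every reported figure includes exactly one rounding — the derived quantities are recomputed starting from the weights for 357.7 lb of glass in exact precision (net glass mass, six oxide percentages, the yield, totals, ignition loss), as quoted within the problem or answer text.
LOI of each material in turn:
  Talc: 66.59 × 0.05090 = 3.389 lb
  Na-feldspar: 61.81 × 0.01320 = 0.8159 lb
  Quartz sand: 121.8 × 0.002000 = 0.2436 lb
  Salt cake: 31.05 × 0.5607 = 17.41 lb
  Zinc oxide: 70.32 × 0.002000 = 0.1406 lb
  Witherite: 36.16 × 0.2214 = 8.006 lb
Total LOI = 30.01 lb
Glass = batch − LOI = 387.7 − 30.01 = 357.7 lb

LOI loss = 30.01 lb; glass = 357.7 lb; yield = 92.26%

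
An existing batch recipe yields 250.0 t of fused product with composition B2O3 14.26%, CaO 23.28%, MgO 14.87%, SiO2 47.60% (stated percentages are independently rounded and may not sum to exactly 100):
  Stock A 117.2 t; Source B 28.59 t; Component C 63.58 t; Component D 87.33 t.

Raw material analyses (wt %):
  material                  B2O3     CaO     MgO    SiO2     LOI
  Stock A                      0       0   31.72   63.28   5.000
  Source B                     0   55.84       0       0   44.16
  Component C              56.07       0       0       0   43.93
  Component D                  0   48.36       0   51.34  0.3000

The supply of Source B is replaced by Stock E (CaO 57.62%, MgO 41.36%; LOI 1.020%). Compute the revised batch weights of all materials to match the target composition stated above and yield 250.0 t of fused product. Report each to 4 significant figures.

Mid-chain values are printed, rounded to 4 significant figures, in the printout — all internal work holds full float precision at each step — each reported value is rounded just once. Derived quantities, including four oxide percentages, ignition loss, net glass mass, totals, yield, are carried using the weight values for 250.0 t of glass at full float precision, as given in either problem or answer.
Per-oxide target masses for 250.0 t fused product:
  B2O3: 14.26% × 250.0 = 35.65 t
  CaO: 23.28% × 250.0 = 58.20 t
  MgO: 14.87% × 250.0 = 37.17 t
  SiO2: 47.60% × 250.0 = 119.0 t
Per-oxide balance check applying the batch weights above, versus the basis set out (oxide sums agree with the targets up to rounding of the answer):
  B2O3: 63.58·0.5607 = 35.65 t (target 35.65 t)
  CaO: 11.80·0.5762 + 106.3·0.4836 = 58.21 t (target 58.20 t)
  MgO: 101.8·0.3172 + 11.80·0.4136 = 37.17 t (target 37.17 t)
  SiO2: 101.8·0.6328 + 106.3·0.5134 = 119.0 t (target 119.0 t)
The glass-mass cross-check: the batch minus its LOI: 250.0 t (the Σ of target masses is 250.0 t; basis as stated: 250.0 t — gaps are rounding artifacts).
Batch total: Σ batch = 283.5 t; Σ batch·LOI gives LOI loss = 33.46 t; yield, glass over the total, = 88.20%.

Revised batch per 250.0 t fused product:
  Stock A: 101.8 t
  Stock E: 11.80 t
  Component C: 63.58 t
  Component D: 106.3 t
Total batch = 283.5 t; LOI loss = 33.46 t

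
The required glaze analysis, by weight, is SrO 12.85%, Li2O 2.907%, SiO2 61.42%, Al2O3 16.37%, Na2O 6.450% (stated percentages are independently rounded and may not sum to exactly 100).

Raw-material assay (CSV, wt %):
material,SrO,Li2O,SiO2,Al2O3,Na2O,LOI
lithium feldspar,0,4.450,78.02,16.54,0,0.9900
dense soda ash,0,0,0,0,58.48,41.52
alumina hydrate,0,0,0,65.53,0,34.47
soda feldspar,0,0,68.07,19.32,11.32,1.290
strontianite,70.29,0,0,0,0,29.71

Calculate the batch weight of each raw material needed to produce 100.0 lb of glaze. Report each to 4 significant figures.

Exact precision is kept through the solve — mid-chain values are printed (rounded to four significant digits) in the printout — exactly one rounding goes into every reported result; all derived quantities (net glass mass, the yield, five oxide percentages, the totals, ignition loss) are rebuilt from the weighed amounts per 100.0 lb of glass in full precision, as they appear in problem or answer.
Per-oxide target masses for 100.0 lb glaze:
  SrO: 12.85% × 100.0 = 12.85 lb
  Li2O: 2.907% × 100.0 = 2.907 lb
  SiO2: 61.42% × 100.0 = 61.42 lb
  Al2O3: 16.37% × 100.0 = 16.37 lb
  Na2O: 6.450% × 100.0 = 6.450 lb
Sums-versus-targets review working from each reported weight, versus the basis set out (oxide sums agree with the targets once rounding is allowed for):
  SrO: 18.28·0.7029 = 12.85 lb (target 12.85 lb)
  Li2O: 65.33·0.04450 = 2.907 lb (target 2.907 lb)
  SiO2: 65.33·0.7802 + 15.36·0.6807 = 61.43 lb (target 61.42 lb)
  Al2O3: 65.33·0.1654 + 3.965·0.6553 + 15.36·0.1932 = 16.37 lb (target 16.37 lb)
  Na2O: 8.057·0.5848 + 15.36·0.1132 = 6.450 lb (target 6.450 lb)
Consistency of the glass mass: whole batch net of LOI = 100.0 lb (the targets, summed, come to 100.0 lb; basis as stated: 100.0 lb — any gap is answer rounding).
Total batch = Σ batch = 111.0 lb; LOI loss = Σ batch·LOI = 10.99 lb; glass ÷ batch gives a yield of 90.10%.

Batch per 100.0 lb glaze:
  lithium feldspar: 65.33 lb
  dense soda ash: 8.057 lb
  alumina hydrate: 3.965 lb
  soda feldspar: 15.36 lb
  strontianite: 18.28 lb
Total batch = 111.0 lb; LOI loss = 10.99 lb; yield = 90.10%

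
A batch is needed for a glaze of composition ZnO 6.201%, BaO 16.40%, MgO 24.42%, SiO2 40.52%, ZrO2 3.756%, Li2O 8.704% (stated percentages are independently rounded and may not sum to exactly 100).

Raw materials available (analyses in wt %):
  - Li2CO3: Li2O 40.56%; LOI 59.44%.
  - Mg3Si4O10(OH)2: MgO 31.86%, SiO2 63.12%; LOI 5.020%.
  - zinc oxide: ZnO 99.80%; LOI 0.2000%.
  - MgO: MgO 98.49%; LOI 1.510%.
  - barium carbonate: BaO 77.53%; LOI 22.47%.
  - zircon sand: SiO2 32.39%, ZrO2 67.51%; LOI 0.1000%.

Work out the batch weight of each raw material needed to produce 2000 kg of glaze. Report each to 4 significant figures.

All arithmetic carries full precision at each step — values along the way are shown rounded to 4 significant figures on the page. Each reported figure is rounded exactly once. Derived quantities (the totals, yield, six oxide percentages, net glass mass, LOI) are computed from the batch weights at 2000 kg of glass at full precision as quoted within question or answer.
The oxide mass targets at 2000 kg glaze:
  ZnO: 6.201% × 2000 = 124.0 kg
  BaO: 16.40% × 2000 = 328.0 kg
  MgO: 24.42% × 2000 = 488.4 kg
  SiO2: 40.52% × 2000 = 810.4 kg
  ZrO2: 3.756% × 2000 = 75.12 kg
  Li2O: 8.704% × 2000 = 174.1 kg
Per-oxide balance check from the weights as reported, relative to the basis at hand (oxide sums agree with the targets up to rounding of the answer):
  ZnO: 124.3·0.9980 = 124.1 kg (target 124.0 kg)
  BaO: 423.1·0.7753 = 328.0 kg (target 328.0 kg)
  MgO: 1227·0.3186 + 99.04·0.9849 = 488.5 kg (target 488.4 kg)
  SiO2: 1227·0.6312 + 111.3·0.3239 = 810.5 kg (target 810.4 kg)
  ZrO2: 111.3·0.6751 = 75.14 kg (target 75.12 kg)
  Li2O: 429.2·0.4056 = 174.1 kg (target 174.1 kg)
Glass-mass closure: net batch after ignition = 2000 kg (per-oxide target masses sum to 2000 kg; versus the stated basis of 2000 kg — a pure rounding effect).
Batch grand total — Σ batch = 2414 kg; the LOI term Σ batch·LOI equals 413.6 kg; as yield: glass ÷ batch → 82.86%.

Batch per 2000 kg glaze:
  Li2CO3: 429.2 kg
  Mg3Si4O10(OH)2: 1227 kg
  zinc oxide: 124.3 kg
  MgO: 99.04 kg
  barium carbonate: 423.1 kg
  zircon sand: 111.3 kg
Total batch = 2414 kg; LOI loss = 413.6 kg; yield = 82.86%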